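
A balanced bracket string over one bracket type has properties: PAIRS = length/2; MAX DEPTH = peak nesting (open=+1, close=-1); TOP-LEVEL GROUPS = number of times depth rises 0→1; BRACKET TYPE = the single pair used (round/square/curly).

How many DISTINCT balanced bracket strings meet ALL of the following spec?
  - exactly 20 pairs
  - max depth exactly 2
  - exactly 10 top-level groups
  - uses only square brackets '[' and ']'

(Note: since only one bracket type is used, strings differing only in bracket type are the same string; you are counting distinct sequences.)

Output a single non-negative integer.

Answer: 92378

Derivation:
Spec: pairs=20 depth=2 groups=10
Count(depth <= 2) = 92378
Count(depth <= 1) = 0
Count(depth == 2) = 92378 - 0 = 92378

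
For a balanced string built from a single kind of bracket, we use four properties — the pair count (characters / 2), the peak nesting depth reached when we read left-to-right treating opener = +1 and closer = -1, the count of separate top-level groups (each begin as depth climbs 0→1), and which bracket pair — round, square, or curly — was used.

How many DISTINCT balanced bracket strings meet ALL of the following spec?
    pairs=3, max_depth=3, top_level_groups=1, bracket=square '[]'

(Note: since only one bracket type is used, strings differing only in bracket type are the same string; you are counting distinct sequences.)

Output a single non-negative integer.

Spec: pairs=3 depth=3 groups=1
Count(depth <= 3) = 2
Count(depth <= 2) = 1
Count(depth == 3) = 2 - 1 = 1

Answer: 1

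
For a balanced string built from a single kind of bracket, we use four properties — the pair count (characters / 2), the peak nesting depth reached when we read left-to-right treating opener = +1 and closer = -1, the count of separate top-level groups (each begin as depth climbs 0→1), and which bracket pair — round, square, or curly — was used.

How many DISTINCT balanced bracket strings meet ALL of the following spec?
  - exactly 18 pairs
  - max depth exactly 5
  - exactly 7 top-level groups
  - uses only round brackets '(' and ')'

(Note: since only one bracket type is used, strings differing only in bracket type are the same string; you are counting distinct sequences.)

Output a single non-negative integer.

Spec: pairs=18 depth=5 groups=7
Count(depth <= 5) = 6947003
Count(depth <= 4) = 4693654
Count(depth == 5) = 6947003 - 4693654 = 2253349

Answer: 2253349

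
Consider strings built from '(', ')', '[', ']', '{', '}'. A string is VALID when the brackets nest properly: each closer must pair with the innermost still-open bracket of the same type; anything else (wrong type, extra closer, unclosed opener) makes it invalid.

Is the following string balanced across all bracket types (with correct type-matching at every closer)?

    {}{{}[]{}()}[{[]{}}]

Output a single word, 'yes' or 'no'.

Answer: yes

Derivation:
pos 0: push '{'; stack = {
pos 1: '}' matches '{'; pop; stack = (empty)
pos 2: push '{'; stack = {
pos 3: push '{'; stack = {{
pos 4: '}' matches '{'; pop; stack = {
pos 5: push '['; stack = {[
pos 6: ']' matches '['; pop; stack = {
pos 7: push '{'; stack = {{
pos 8: '}' matches '{'; pop; stack = {
pos 9: push '('; stack = {(
pos 10: ')' matches '('; pop; stack = {
pos 11: '}' matches '{'; pop; stack = (empty)
pos 12: push '['; stack = [
pos 13: push '{'; stack = [{
pos 14: push '['; stack = [{[
pos 15: ']' matches '['; pop; stack = [{
pos 16: push '{'; stack = [{{
pos 17: '}' matches '{'; pop; stack = [{
pos 18: '}' matches '{'; pop; stack = [
pos 19: ']' matches '['; pop; stack = (empty)
end: stack empty → VALID
Verdict: properly nested → yes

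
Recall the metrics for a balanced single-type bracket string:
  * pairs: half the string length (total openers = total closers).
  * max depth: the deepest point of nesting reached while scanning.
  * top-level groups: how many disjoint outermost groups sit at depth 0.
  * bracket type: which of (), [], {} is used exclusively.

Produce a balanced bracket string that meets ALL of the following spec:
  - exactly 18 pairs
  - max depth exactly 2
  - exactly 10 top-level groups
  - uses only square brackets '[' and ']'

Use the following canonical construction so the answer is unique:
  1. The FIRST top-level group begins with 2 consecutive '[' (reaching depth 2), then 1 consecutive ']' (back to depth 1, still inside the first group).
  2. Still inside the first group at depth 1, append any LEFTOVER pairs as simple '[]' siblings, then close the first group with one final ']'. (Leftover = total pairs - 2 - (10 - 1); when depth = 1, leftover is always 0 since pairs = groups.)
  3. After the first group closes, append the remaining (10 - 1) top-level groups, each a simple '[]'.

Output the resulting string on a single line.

Spec: pairs=18 depth=2 groups=10
Leftover pairs = 18 - 2 - (10-1) = 7
First group: deep chain of depth 2 + 7 sibling pairs
Remaining 9 groups: simple '[]' each

Answer: [[][][][][][][][]][][][][][][][][][]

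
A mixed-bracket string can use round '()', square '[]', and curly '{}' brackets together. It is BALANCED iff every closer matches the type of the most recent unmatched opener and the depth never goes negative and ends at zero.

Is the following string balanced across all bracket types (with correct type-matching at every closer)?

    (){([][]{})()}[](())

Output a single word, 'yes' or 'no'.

Answer: yes

Derivation:
pos 0: push '('; stack = (
pos 1: ')' matches '('; pop; stack = (empty)
pos 2: push '{'; stack = {
pos 3: push '('; stack = {(
pos 4: push '['; stack = {([
pos 5: ']' matches '['; pop; stack = {(
pos 6: push '['; stack = {([
pos 7: ']' matches '['; pop; stack = {(
pos 8: push '{'; stack = {({
pos 9: '}' matches '{'; pop; stack = {(
pos 10: ')' matches '('; pop; stack = {
pos 11: push '('; stack = {(
pos 12: ')' matches '('; pop; stack = {
pos 13: '}' matches '{'; pop; stack = (empty)
pos 14: push '['; stack = [
pos 15: ']' matches '['; pop; stack = (empty)
pos 16: push '('; stack = (
pos 17: push '('; stack = ((
pos 18: ')' matches '('; pop; stack = (
pos 19: ')' matches '('; pop; stack = (empty)
end: stack empty → VALID
Verdict: properly nested → yes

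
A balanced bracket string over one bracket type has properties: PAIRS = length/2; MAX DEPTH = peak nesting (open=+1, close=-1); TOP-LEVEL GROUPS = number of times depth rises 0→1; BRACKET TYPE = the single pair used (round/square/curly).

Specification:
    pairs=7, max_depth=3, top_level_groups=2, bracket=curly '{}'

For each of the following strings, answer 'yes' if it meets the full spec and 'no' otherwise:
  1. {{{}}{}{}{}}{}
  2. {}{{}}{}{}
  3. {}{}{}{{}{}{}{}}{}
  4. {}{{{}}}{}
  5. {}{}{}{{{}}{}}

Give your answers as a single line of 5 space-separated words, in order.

String 1 '{{{}}{}{}{}}{}': depth seq [1 2 3 2 1 2 1 2 1 2 1 0 1 0]
  -> pairs=7 depth=3 groups=2 -> yes
String 2 '{}{{}}{}{}': depth seq [1 0 1 2 1 0 1 0 1 0]
  -> pairs=5 depth=2 groups=4 -> no
String 3 '{}{}{}{{}{}{}{}}{}': depth seq [1 0 1 0 1 0 1 2 1 2 1 2 1 2 1 0 1 0]
  -> pairs=9 depth=2 groups=5 -> no
String 4 '{}{{{}}}{}': depth seq [1 0 1 2 3 2 1 0 1 0]
  -> pairs=5 depth=3 groups=3 -> no
String 5 '{}{}{}{{{}}{}}': depth seq [1 0 1 0 1 0 1 2 3 2 1 2 1 0]
  -> pairs=7 depth=3 groups=4 -> no

Answer: yes no no no no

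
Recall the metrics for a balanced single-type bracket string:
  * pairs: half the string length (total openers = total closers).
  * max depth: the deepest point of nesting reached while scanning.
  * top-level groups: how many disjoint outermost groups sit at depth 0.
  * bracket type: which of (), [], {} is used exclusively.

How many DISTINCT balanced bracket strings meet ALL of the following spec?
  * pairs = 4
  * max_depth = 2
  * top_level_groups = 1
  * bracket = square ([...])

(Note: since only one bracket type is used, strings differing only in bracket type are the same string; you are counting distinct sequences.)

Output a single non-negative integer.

Spec: pairs=4 depth=2 groups=1
Count(depth <= 2) = 1
Count(depth <= 1) = 0
Count(depth == 2) = 1 - 0 = 1

Answer: 1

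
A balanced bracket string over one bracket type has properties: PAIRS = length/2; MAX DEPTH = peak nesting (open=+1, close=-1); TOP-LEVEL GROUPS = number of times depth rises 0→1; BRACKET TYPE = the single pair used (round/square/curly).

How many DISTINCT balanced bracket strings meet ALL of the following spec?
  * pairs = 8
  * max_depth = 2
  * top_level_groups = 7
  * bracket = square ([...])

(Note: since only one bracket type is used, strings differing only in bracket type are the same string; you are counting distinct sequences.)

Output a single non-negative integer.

Answer: 7

Derivation:
Spec: pairs=8 depth=2 groups=7
Count(depth <= 2) = 7
Count(depth <= 1) = 0
Count(depth == 2) = 7 - 0 = 7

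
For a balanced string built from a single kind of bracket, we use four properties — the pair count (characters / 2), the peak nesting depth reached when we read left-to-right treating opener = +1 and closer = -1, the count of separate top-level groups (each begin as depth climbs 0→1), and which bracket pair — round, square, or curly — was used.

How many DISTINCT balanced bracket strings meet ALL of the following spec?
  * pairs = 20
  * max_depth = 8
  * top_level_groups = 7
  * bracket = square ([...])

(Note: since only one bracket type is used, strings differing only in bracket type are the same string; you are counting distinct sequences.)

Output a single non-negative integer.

Answer: 2834888

Derivation:
Spec: pairs=20 depth=8 groups=7
Count(depth <= 8) = 120639848
Count(depth <= 7) = 117804960
Count(depth == 8) = 120639848 - 117804960 = 2834888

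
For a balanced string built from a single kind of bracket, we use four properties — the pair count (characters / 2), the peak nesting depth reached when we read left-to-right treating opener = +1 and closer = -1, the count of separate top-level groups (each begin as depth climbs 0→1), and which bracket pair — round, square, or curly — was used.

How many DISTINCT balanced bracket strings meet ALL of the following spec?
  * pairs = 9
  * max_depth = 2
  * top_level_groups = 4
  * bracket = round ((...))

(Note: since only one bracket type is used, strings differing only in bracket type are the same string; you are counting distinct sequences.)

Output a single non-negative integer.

Answer: 56

Derivation:
Spec: pairs=9 depth=2 groups=4
Count(depth <= 2) = 56
Count(depth <= 1) = 0
Count(depth == 2) = 56 - 0 = 56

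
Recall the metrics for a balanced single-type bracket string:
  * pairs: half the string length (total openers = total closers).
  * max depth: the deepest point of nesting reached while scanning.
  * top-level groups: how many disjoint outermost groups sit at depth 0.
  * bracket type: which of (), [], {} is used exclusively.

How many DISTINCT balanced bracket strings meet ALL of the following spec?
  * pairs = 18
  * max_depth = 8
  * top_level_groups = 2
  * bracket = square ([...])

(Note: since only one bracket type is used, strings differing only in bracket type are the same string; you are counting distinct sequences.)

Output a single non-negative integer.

Spec: pairs=18 depth=8 groups=2
Count(depth <= 8) = 116749535
Count(depth <= 7) = 99503488
Count(depth == 8) = 116749535 - 99503488 = 17246047

Answer: 17246047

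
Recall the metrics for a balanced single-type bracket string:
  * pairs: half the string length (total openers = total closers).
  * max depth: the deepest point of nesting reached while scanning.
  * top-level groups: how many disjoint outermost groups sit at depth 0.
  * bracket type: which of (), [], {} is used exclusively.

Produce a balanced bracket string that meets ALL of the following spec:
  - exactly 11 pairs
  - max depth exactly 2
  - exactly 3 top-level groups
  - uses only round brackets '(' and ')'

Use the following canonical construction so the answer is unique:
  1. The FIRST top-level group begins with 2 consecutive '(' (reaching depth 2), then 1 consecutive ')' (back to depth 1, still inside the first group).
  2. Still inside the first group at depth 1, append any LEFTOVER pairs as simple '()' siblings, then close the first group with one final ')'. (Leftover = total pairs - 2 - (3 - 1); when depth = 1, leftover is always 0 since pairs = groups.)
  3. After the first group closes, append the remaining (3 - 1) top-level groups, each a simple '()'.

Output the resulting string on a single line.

Answer: (()()()()()()()())()()

Derivation:
Spec: pairs=11 depth=2 groups=3
Leftover pairs = 11 - 2 - (3-1) = 7
First group: deep chain of depth 2 + 7 sibling pairs
Remaining 2 groups: simple '()' each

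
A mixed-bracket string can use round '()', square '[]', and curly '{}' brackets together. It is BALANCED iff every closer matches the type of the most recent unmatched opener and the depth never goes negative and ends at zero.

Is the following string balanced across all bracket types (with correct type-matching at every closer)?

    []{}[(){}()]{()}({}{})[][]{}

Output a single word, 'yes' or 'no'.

pos 0: push '['; stack = [
pos 1: ']' matches '['; pop; stack = (empty)
pos 2: push '{'; stack = {
pos 3: '}' matches '{'; pop; stack = (empty)
pos 4: push '['; stack = [
pos 5: push '('; stack = [(
pos 6: ')' matches '('; pop; stack = [
pos 7: push '{'; stack = [{
pos 8: '}' matches '{'; pop; stack = [
pos 9: push '('; stack = [(
pos 10: ')' matches '('; pop; stack = [
pos 11: ']' matches '['; pop; stack = (empty)
pos 12: push '{'; stack = {
pos 13: push '('; stack = {(
pos 14: ')' matches '('; pop; stack = {
pos 15: '}' matches '{'; pop; stack = (empty)
pos 16: push '('; stack = (
pos 17: push '{'; stack = ({
pos 18: '}' matches '{'; pop; stack = (
pos 19: push '{'; stack = ({
pos 20: '}' matches '{'; pop; stack = (
pos 21: ')' matches '('; pop; stack = (empty)
pos 22: push '['; stack = [
pos 23: ']' matches '['; pop; stack = (empty)
pos 24: push '['; stack = [
pos 25: ']' matches '['; pop; stack = (empty)
pos 26: push '{'; stack = {
pos 27: '}' matches '{'; pop; stack = (empty)
end: stack empty → VALID
Verdict: properly nested → yes

Answer: yes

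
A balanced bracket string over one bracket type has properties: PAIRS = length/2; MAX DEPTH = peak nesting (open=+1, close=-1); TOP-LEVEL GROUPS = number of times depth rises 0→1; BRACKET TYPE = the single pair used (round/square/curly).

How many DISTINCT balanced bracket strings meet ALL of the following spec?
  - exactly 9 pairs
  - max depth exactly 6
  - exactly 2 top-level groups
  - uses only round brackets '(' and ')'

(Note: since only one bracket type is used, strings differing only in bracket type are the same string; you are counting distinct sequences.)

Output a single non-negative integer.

Spec: pairs=9 depth=6 groups=2
Count(depth <= 6) = 1404
Count(depth <= 5) = 1278
Count(depth == 6) = 1404 - 1278 = 126

Answer: 126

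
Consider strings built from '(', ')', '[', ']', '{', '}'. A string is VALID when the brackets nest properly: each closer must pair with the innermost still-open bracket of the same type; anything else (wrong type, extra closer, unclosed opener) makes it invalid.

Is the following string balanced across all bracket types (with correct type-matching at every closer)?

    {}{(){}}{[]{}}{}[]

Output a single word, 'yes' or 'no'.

Answer: yes

Derivation:
pos 0: push '{'; stack = {
pos 1: '}' matches '{'; pop; stack = (empty)
pos 2: push '{'; stack = {
pos 3: push '('; stack = {(
pos 4: ')' matches '('; pop; stack = {
pos 5: push '{'; stack = {{
pos 6: '}' matches '{'; pop; stack = {
pos 7: '}' matches '{'; pop; stack = (empty)
pos 8: push '{'; stack = {
pos 9: push '['; stack = {[
pos 10: ']' matches '['; pop; stack = {
pos 11: push '{'; stack = {{
pos 12: '}' matches '{'; pop; stack = {
pos 13: '}' matches '{'; pop; stack = (empty)
pos 14: push '{'; stack = {
pos 15: '}' matches '{'; pop; stack = (empty)
pos 16: push '['; stack = [
pos 17: ']' matches '['; pop; stack = (empty)
end: stack empty → VALID
Verdict: properly nested → yes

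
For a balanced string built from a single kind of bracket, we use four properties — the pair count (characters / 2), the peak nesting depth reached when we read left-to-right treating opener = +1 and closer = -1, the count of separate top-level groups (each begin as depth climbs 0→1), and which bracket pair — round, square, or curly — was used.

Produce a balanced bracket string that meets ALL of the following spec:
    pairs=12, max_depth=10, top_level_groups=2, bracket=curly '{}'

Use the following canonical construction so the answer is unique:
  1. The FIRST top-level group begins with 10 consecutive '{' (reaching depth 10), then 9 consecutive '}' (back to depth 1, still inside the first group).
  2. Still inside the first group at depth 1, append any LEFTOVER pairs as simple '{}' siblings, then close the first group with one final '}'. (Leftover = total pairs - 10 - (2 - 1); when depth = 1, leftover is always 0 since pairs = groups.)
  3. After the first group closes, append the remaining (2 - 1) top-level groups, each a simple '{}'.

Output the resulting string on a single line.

Spec: pairs=12 depth=10 groups=2
Leftover pairs = 12 - 10 - (2-1) = 1
First group: deep chain of depth 10 + 1 sibling pairs
Remaining 1 groups: simple '{}' each

Answer: {{{{{{{{{{}}}}}}}}}{}}{}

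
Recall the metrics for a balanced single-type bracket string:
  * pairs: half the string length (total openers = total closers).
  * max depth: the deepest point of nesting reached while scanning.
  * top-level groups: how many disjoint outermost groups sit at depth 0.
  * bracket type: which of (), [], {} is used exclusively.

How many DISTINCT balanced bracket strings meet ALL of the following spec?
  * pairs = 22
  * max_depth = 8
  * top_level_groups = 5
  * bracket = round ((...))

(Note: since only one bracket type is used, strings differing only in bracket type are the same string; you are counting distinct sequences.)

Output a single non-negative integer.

Spec: pairs=22 depth=8 groups=5
Count(depth <= 8) = 6152044735
Count(depth <= 7) = 5563160370
Count(depth == 8) = 6152044735 - 5563160370 = 588884365

Answer: 588884365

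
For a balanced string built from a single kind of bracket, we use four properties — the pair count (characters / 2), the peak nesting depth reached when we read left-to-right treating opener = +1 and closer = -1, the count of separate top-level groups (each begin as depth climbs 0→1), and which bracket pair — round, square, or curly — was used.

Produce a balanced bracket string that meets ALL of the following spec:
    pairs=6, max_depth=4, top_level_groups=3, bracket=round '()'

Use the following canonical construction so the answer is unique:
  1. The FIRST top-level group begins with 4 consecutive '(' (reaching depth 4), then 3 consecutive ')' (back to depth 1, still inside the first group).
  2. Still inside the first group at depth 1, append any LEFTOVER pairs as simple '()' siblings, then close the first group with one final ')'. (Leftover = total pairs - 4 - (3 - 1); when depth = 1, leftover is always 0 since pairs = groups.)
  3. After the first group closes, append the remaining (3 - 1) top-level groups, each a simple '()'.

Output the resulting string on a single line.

Spec: pairs=6 depth=4 groups=3
Leftover pairs = 6 - 4 - (3-1) = 0
First group: deep chain of depth 4 + 0 sibling pairs
Remaining 2 groups: simple '()' each

Answer: (((())))()()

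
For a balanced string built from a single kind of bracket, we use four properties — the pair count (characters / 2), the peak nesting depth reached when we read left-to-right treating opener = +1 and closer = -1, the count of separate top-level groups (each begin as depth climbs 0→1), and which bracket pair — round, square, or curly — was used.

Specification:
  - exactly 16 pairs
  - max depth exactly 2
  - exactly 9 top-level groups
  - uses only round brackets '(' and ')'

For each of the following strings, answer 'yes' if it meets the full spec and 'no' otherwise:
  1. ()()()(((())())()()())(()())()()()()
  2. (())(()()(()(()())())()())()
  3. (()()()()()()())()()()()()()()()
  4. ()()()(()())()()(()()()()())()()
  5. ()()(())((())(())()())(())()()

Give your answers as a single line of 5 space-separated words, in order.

String 1 '()()()(((())())()()())(()())()()()()': depth seq [1 0 1 0 1 0 1 2 3 4 3 2 3 2 1 2 1 2 1 2 1 0 1 2 1 2 1 0 1 0 1 0 1 0 1 0]
  -> pairs=18 depth=4 groups=9 -> no
String 2 '(())(()()(()(()())())()())()': depth seq [1 2 1 0 1 2 1 2 1 2 3 2 3 4 3 4 3 2 3 2 1 2 1 2 1 0 1 0]
  -> pairs=14 depth=4 groups=3 -> no
String 3 '(()()()()()()())()()()()()()()()': depth seq [1 2 1 2 1 2 1 2 1 2 1 2 1 2 1 0 1 0 1 0 1 0 1 0 1 0 1 0 1 0 1 0]
  -> pairs=16 depth=2 groups=9 -> yes
String 4 '()()()(()())()()(()()()()())()()': depth seq [1 0 1 0 1 0 1 2 1 2 1 0 1 0 1 0 1 2 1 2 1 2 1 2 1 2 1 0 1 0 1 0]
  -> pairs=16 depth=2 groups=9 -> yes
String 5 '()()(())((())(())()())(())()()': depth seq [1 0 1 0 1 2 1 0 1 2 3 2 1 2 3 2 1 2 1 2 1 0 1 2 1 0 1 0 1 0]
  -> pairs=15 depth=3 groups=7 -> no

Answer: no no yes yes no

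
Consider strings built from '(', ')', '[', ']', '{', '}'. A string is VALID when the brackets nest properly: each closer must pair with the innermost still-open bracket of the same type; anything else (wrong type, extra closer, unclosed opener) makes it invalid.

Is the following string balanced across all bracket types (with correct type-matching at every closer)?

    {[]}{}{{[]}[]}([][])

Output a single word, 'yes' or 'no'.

pos 0: push '{'; stack = {
pos 1: push '['; stack = {[
pos 2: ']' matches '['; pop; stack = {
pos 3: '}' matches '{'; pop; stack = (empty)
pos 4: push '{'; stack = {
pos 5: '}' matches '{'; pop; stack = (empty)
pos 6: push '{'; stack = {
pos 7: push '{'; stack = {{
pos 8: push '['; stack = {{[
pos 9: ']' matches '['; pop; stack = {{
pos 10: '}' matches '{'; pop; stack = {
pos 11: push '['; stack = {[
pos 12: ']' matches '['; pop; stack = {
pos 13: '}' matches '{'; pop; stack = (empty)
pos 14: push '('; stack = (
pos 15: push '['; stack = ([
pos 16: ']' matches '['; pop; stack = (
pos 17: push '['; stack = ([
pos 18: ']' matches '['; pop; stack = (
pos 19: ')' matches '('; pop; stack = (empty)
end: stack empty → VALID
Verdict: properly nested → yes

Answer: yes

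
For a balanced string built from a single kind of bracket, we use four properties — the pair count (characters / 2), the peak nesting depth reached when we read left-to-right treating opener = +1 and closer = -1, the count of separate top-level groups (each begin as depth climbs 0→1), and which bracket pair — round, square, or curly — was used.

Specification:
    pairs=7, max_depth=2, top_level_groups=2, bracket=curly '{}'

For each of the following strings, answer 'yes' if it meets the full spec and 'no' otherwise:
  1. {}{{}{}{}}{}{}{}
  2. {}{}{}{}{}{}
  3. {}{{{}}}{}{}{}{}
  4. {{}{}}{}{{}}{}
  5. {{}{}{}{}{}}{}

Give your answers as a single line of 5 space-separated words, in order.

Answer: no no no no yes

Derivation:
String 1 '{}{{}{}{}}{}{}{}': depth seq [1 0 1 2 1 2 1 2 1 0 1 0 1 0 1 0]
  -> pairs=8 depth=2 groups=5 -> no
String 2 '{}{}{}{}{}{}': depth seq [1 0 1 0 1 0 1 0 1 0 1 0]
  -> pairs=6 depth=1 groups=6 -> no
String 3 '{}{{{}}}{}{}{}{}': depth seq [1 0 1 2 3 2 1 0 1 0 1 0 1 0 1 0]
  -> pairs=8 depth=3 groups=6 -> no
String 4 '{{}{}}{}{{}}{}': depth seq [1 2 1 2 1 0 1 0 1 2 1 0 1 0]
  -> pairs=7 depth=2 groups=4 -> no
String 5 '{{}{}{}{}{}}{}': depth seq [1 2 1 2 1 2 1 2 1 2 1 0 1 0]
  -> pairs=7 depth=2 groups=2 -> yes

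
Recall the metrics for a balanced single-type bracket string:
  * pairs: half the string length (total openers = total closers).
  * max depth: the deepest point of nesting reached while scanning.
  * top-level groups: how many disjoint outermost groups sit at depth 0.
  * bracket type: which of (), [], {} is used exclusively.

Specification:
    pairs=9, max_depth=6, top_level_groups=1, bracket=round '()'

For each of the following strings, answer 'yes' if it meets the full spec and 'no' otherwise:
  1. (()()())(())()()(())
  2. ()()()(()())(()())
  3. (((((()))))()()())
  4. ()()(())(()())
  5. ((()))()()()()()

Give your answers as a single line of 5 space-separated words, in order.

String 1 '(()()())(())()()(())': depth seq [1 2 1 2 1 2 1 0 1 2 1 0 1 0 1 0 1 2 1 0]
  -> pairs=10 depth=2 groups=5 -> no
String 2 '()()()(()())(()())': depth seq [1 0 1 0 1 0 1 2 1 2 1 0 1 2 1 2 1 0]
  -> pairs=9 depth=2 groups=5 -> no
String 3 '(((((()))))()()())': depth seq [1 2 3 4 5 6 5 4 3 2 1 2 1 2 1 2 1 0]
  -> pairs=9 depth=6 groups=1 -> yes
String 4 '()()(())(()())': depth seq [1 0 1 0 1 2 1 0 1 2 1 2 1 0]
  -> pairs=7 depth=2 groups=4 -> no
String 5 '((()))()()()()()': depth seq [1 2 3 2 1 0 1 0 1 0 1 0 1 0 1 0]
  -> pairs=8 depth=3 groups=6 -> no

Answer: no no yes no no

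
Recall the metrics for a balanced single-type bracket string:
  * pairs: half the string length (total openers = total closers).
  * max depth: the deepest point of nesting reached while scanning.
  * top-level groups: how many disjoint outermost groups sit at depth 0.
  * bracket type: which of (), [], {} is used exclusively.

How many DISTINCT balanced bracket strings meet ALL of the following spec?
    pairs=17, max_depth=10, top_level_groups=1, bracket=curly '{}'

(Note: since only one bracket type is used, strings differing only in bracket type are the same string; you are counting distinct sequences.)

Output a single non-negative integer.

Spec: pairs=17 depth=10 groups=1
Count(depth <= 10) = 34818270
Count(depth <= 9) = 33602822
Count(depth == 10) = 34818270 - 33602822 = 1215448

Answer: 1215448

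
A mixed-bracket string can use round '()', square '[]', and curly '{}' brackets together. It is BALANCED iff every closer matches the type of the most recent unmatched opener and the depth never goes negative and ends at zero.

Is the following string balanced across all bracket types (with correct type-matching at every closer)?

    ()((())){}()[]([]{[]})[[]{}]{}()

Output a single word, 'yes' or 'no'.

pos 0: push '('; stack = (
pos 1: ')' matches '('; pop; stack = (empty)
pos 2: push '('; stack = (
pos 3: push '('; stack = ((
pos 4: push '('; stack = (((
pos 5: ')' matches '('; pop; stack = ((
pos 6: ')' matches '('; pop; stack = (
pos 7: ')' matches '('; pop; stack = (empty)
pos 8: push '{'; stack = {
pos 9: '}' matches '{'; pop; stack = (empty)
pos 10: push '('; stack = (
pos 11: ')' matches '('; pop; stack = (empty)
pos 12: push '['; stack = [
pos 13: ']' matches '['; pop; stack = (empty)
pos 14: push '('; stack = (
pos 15: push '['; stack = ([
pos 16: ']' matches '['; pop; stack = (
pos 17: push '{'; stack = ({
pos 18: push '['; stack = ({[
pos 19: ']' matches '['; pop; stack = ({
pos 20: '}' matches '{'; pop; stack = (
pos 21: ')' matches '('; pop; stack = (empty)
pos 22: push '['; stack = [
pos 23: push '['; stack = [[
pos 24: ']' matches '['; pop; stack = [
pos 25: push '{'; stack = [{
pos 26: '}' matches '{'; pop; stack = [
pos 27: ']' matches '['; pop; stack = (empty)
pos 28: push '{'; stack = {
pos 29: '}' matches '{'; pop; stack = (empty)
pos 30: push '('; stack = (
pos 31: ')' matches '('; pop; stack = (empty)
end: stack empty → VALID
Verdict: properly nested → yes

Answer: yes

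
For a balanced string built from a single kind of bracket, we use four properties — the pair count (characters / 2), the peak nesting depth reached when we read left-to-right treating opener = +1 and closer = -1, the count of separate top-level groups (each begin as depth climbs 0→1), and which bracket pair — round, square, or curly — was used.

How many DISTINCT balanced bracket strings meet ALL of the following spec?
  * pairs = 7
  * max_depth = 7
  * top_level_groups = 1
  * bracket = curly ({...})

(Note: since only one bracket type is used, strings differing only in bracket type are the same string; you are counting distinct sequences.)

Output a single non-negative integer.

Spec: pairs=7 depth=7 groups=1
Count(depth <= 7) = 132
Count(depth <= 6) = 131
Count(depth == 7) = 132 - 131 = 1

Answer: 1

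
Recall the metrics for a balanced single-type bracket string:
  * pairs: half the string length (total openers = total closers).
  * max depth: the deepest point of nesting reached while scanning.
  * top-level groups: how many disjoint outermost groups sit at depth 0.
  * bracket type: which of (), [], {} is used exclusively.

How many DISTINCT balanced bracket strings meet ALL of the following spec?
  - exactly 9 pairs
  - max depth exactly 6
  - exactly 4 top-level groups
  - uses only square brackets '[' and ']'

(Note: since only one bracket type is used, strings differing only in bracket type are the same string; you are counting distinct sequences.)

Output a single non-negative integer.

Answer: 4

Derivation:
Spec: pairs=9 depth=6 groups=4
Count(depth <= 6) = 572
Count(depth <= 5) = 568
Count(depth == 6) = 572 - 568 = 4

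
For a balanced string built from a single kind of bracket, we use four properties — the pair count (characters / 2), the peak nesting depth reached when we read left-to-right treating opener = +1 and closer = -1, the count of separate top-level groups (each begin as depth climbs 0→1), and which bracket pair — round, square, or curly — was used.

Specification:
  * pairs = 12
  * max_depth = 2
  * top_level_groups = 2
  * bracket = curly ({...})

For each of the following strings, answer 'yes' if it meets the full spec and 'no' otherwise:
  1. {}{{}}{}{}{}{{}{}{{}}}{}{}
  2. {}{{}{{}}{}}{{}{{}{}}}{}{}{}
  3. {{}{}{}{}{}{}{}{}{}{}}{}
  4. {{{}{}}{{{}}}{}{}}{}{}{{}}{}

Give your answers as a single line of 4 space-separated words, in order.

Answer: no no yes no

Derivation:
String 1 '{}{{}}{}{}{}{{}{}{{}}}{}{}': depth seq [1 0 1 2 1 0 1 0 1 0 1 0 1 2 1 2 1 2 3 2 1 0 1 0 1 0]
  -> pairs=13 depth=3 groups=8 -> no
String 2 '{}{{}{{}}{}}{{}{{}{}}}{}{}{}': depth seq [1 0 1 2 1 2 3 2 1 2 1 0 1 2 1 2 3 2 3 2 1 0 1 0 1 0 1 0]
  -> pairs=14 depth=3 groups=6 -> no
String 3 '{{}{}{}{}{}{}{}{}{}{}}{}': depth seq [1 2 1 2 1 2 1 2 1 2 1 2 1 2 1 2 1 2 1 2 1 0 1 0]
  -> pairs=12 depth=2 groups=2 -> yes
String 4 '{{{}{}}{{{}}}{}{}}{}{}{{}}{}': depth seq [1 2 3 2 3 2 1 2 3 4 3 2 1 2 1 2 1 0 1 0 1 0 1 2 1 0 1 0]
  -> pairs=14 depth=4 groups=5 -> no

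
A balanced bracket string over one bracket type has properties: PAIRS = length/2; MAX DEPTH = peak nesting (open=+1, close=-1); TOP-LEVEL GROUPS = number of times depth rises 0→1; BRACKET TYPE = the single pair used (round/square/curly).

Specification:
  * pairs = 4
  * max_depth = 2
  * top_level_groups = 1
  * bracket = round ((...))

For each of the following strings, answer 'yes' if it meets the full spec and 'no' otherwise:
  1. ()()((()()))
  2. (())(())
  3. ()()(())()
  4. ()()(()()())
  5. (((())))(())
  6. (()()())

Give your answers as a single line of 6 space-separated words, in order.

Answer: no no no no no yes

Derivation:
String 1 '()()((()()))': depth seq [1 0 1 0 1 2 3 2 3 2 1 0]
  -> pairs=6 depth=3 groups=3 -> no
String 2 '(())(())': depth seq [1 2 1 0 1 2 1 0]
  -> pairs=4 depth=2 groups=2 -> no
String 3 '()()(())()': depth seq [1 0 1 0 1 2 1 0 1 0]
  -> pairs=5 depth=2 groups=4 -> no
String 4 '()()(()()())': depth seq [1 0 1 0 1 2 1 2 1 2 1 0]
  -> pairs=6 depth=2 groups=3 -> no
String 5 '(((())))(())': depth seq [1 2 3 4 3 2 1 0 1 2 1 0]
  -> pairs=6 depth=4 groups=2 -> no
String 6 '(()()())': depth seq [1 2 1 2 1 2 1 0]
  -> pairs=4 depth=2 groups=1 -> yes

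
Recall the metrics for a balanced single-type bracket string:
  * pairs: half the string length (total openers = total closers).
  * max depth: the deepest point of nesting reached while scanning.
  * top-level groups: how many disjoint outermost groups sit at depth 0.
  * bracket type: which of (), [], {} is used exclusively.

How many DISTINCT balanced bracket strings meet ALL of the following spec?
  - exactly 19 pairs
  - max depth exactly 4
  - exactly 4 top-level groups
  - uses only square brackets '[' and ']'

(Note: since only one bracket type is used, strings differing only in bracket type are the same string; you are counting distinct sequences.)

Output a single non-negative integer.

Spec: pairs=19 depth=4 groups=4
Count(depth <= 4) = 37440396
Count(depth <= 3) = 2990080
Count(depth == 4) = 37440396 - 2990080 = 34450316

Answer: 34450316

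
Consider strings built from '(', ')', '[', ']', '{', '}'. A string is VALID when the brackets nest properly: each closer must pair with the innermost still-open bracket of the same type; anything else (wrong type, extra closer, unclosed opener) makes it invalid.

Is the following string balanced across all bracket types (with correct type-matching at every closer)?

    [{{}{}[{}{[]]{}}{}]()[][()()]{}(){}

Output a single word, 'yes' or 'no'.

pos 0: push '['; stack = [
pos 1: push '{'; stack = [{
pos 2: push '{'; stack = [{{
pos 3: '}' matches '{'; pop; stack = [{
pos 4: push '{'; stack = [{{
pos 5: '}' matches '{'; pop; stack = [{
pos 6: push '['; stack = [{[
pos 7: push '{'; stack = [{[{
pos 8: '}' matches '{'; pop; stack = [{[
pos 9: push '{'; stack = [{[{
pos 10: push '['; stack = [{[{[
pos 11: ']' matches '['; pop; stack = [{[{
pos 12: saw closer ']' but top of stack is '{' (expected '}') → INVALID
Verdict: type mismatch at position 12: ']' closes '{' → no

Answer: no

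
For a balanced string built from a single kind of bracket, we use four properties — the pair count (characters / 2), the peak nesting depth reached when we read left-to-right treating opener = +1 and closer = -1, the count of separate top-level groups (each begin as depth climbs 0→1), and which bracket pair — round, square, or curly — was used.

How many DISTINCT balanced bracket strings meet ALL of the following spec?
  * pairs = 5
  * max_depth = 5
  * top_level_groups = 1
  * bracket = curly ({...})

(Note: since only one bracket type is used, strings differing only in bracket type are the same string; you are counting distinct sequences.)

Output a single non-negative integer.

Spec: pairs=5 depth=5 groups=1
Count(depth <= 5) = 14
Count(depth <= 4) = 13
Count(depth == 5) = 14 - 13 = 1

Answer: 1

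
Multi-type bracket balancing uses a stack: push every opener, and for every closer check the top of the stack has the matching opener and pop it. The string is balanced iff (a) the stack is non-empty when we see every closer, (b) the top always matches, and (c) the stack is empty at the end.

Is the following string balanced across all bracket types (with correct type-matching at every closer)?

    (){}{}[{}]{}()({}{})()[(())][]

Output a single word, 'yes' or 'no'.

pos 0: push '('; stack = (
pos 1: ')' matches '('; pop; stack = (empty)
pos 2: push '{'; stack = {
pos 3: '}' matches '{'; pop; stack = (empty)
pos 4: push '{'; stack = {
pos 5: '}' matches '{'; pop; stack = (empty)
pos 6: push '['; stack = [
pos 7: push '{'; stack = [{
pos 8: '}' matches '{'; pop; stack = [
pos 9: ']' matches '['; pop; stack = (empty)
pos 10: push '{'; stack = {
pos 11: '}' matches '{'; pop; stack = (empty)
pos 12: push '('; stack = (
pos 13: ')' matches '('; pop; stack = (empty)
pos 14: push '('; stack = (
pos 15: push '{'; stack = ({
pos 16: '}' matches '{'; pop; stack = (
pos 17: push '{'; stack = ({
pos 18: '}' matches '{'; pop; stack = (
pos 19: ')' matches '('; pop; stack = (empty)
pos 20: push '('; stack = (
pos 21: ')' matches '('; pop; stack = (empty)
pos 22: push '['; stack = [
pos 23: push '('; stack = [(
pos 24: push '('; stack = [((
pos 25: ')' matches '('; pop; stack = [(
pos 26: ')' matches '('; pop; stack = [
pos 27: ']' matches '['; pop; stack = (empty)
pos 28: push '['; stack = [
pos 29: ']' matches '['; pop; stack = (empty)
end: stack empty → VALID
Verdict: properly nested → yes

Answer: yes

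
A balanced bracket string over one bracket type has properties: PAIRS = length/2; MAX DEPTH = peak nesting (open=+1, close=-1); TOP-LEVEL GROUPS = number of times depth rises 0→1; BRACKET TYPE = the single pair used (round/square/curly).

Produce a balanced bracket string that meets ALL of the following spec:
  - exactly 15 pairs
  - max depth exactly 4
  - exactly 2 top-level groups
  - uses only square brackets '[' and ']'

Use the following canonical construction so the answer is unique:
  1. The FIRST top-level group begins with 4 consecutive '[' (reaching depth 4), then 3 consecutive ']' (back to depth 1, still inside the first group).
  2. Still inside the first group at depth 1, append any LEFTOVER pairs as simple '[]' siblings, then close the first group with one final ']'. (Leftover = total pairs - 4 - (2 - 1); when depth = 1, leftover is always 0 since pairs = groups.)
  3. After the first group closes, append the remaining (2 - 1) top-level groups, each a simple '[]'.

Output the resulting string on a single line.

Spec: pairs=15 depth=4 groups=2
Leftover pairs = 15 - 4 - (2-1) = 10
First group: deep chain of depth 4 + 10 sibling pairs
Remaining 1 groups: simple '[]' each

Answer: [[[[]]][][][][][][][][][][]][]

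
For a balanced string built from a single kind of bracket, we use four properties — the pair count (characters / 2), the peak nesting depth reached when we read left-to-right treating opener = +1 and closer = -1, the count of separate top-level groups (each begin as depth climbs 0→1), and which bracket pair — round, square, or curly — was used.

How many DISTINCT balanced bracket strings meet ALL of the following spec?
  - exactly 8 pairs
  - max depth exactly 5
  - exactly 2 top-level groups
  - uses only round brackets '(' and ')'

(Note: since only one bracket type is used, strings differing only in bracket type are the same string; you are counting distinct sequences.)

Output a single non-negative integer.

Spec: pairs=8 depth=5 groups=2
Count(depth <= 5) = 407
Count(depth <= 4) = 323
Count(depth == 5) = 407 - 323 = 84

Answer: 84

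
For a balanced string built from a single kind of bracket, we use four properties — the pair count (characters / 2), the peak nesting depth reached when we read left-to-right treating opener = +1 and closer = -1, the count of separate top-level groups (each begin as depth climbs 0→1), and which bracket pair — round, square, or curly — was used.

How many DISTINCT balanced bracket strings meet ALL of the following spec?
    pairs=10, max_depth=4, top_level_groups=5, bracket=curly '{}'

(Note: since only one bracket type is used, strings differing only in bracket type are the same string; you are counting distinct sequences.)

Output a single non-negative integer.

Spec: pairs=10 depth=4 groups=5
Count(depth <= 4) = 941
Count(depth <= 3) = 681
Count(depth == 4) = 941 - 681 = 260

Answer: 260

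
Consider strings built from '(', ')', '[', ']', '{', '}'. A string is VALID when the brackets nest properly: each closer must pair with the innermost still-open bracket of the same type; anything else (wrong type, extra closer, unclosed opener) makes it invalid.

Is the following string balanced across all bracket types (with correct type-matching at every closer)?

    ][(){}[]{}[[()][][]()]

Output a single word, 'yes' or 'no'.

pos 0: saw closer ']' but stack is empty → INVALID
Verdict: unmatched closer ']' at position 0 → no

Answer: no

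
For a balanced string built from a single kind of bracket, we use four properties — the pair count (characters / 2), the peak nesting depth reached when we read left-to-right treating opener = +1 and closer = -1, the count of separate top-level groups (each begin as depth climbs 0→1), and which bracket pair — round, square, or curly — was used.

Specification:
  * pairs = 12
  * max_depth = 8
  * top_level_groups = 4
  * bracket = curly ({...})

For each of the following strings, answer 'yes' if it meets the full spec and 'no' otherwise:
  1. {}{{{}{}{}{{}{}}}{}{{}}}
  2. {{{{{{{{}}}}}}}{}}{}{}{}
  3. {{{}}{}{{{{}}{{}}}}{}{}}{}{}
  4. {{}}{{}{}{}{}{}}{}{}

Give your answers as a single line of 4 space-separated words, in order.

Answer: no yes no no

Derivation:
String 1 '{}{{{}{}{}{{}{}}}{}{{}}}': depth seq [1 0 1 2 3 2 3 2 3 2 3 4 3 4 3 2 1 2 1 2 3 2 1 0]
  -> pairs=12 depth=4 groups=2 -> no
String 2 '{{{{{{{{}}}}}}}{}}{}{}{}': depth seq [1 2 3 4 5 6 7 8 7 6 5 4 3 2 1 2 1 0 1 0 1 0 1 0]
  -> pairs=12 depth=8 groups=4 -> yes
String 3 '{{{}}{}{{{{}}{{}}}}{}{}}{}{}': depth seq [1 2 3 2 1 2 1 2 3 4 5 4 3 4 5 4 3 2 1 2 1 2 1 0 1 0 1 0]
  -> pairs=14 depth=5 groups=3 -> no
String 4 '{{}}{{}{}{}{}{}}{}{}': depth seq [1 2 1 0 1 2 1 2 1 2 1 2 1 2 1 0 1 0 1 0]
  -> pairs=10 depth=2 groups=4 -> no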